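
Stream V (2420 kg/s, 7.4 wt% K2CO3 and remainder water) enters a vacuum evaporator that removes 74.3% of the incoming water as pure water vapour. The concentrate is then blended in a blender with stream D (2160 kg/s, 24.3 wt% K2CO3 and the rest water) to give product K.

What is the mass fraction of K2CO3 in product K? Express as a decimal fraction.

Vapour removed = 0.743×0.926×2420 = 1665 kg/s; concentrate = 755 kg/s.
K2CO3 reaching the mixer = 179.08 (from concentrate) + 2160×0.243 = 703.96 kg/s.
Product flow = 755 + 2160 = 2915 kg/s; K2CO3 fraction = 0.241.

0.241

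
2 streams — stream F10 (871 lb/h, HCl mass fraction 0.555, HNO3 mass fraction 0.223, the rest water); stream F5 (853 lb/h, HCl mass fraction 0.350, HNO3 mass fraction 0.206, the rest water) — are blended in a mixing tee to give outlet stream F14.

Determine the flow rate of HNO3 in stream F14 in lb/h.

HNO3 out = HNO3 in = 871×0.223 + 853×0.206 = 369.95 lb/h.

370 lb/h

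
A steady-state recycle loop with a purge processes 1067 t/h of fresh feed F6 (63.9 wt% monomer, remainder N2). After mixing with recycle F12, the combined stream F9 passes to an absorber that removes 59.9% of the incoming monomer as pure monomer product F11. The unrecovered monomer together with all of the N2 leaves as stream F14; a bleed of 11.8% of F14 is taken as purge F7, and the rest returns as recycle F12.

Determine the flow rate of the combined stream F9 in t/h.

N2 enters only via F6 and leaves only via the purge: 1067×0.361 = 0.118×(N2 in F14), and the absorber passes all N2, so N2 in F9 = N2 in F14 = 3264.3 t/h.
monomer in F9: m_A = 1067×0.639 + (1−0.118)·(1−0.599)·m_A, so m_A = 681.81/0.6463 = 1054.9 t/h.
F9 = 1054.9 + 3264.3 = 4319.2 t/h.

4319 t/h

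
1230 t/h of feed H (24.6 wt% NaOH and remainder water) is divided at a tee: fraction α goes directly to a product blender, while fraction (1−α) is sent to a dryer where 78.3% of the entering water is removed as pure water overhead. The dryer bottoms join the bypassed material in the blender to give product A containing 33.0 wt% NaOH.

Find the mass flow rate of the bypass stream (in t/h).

699.7 t/h

All 1230×0.246 = 302.58 t/h of NaOH reaches A, so A = 302.58/0.330 = 916.91 t/h and vapour = 313.09 t/h.
The evaporator receives (1−α)·1230 of feed at 0.754 water and removes 0.783 of that water:
0.783×0.754×(1−α)×1230 = 313.09
(1−α) = 313.09/726.17 = 0.4312;  α = 0.5688.
Bypass flow = 0.5688×1230 = 699.68 t/h.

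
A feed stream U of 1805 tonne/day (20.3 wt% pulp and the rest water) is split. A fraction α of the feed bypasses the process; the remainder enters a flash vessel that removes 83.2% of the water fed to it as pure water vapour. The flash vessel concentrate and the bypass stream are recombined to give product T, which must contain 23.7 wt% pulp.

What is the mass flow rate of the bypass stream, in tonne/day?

1414 tonne/day

All 1805×0.203 = 366.42 tonne/day of pulp reaches T, so T = 366.42/0.237 = 1546.1 tonne/day and vapour = 258.95 tonne/day.
The evaporator receives (1−α)·1805 of feed at 0.797 water and removes 0.832 of that water:
0.832×0.797×(1−α)×1805 = 258.95
(1−α) = 258.95/1196.9 = 0.2163;  α = 0.7837.
Bypass flow = 0.7837×1805 = 1414.5 tonne/day.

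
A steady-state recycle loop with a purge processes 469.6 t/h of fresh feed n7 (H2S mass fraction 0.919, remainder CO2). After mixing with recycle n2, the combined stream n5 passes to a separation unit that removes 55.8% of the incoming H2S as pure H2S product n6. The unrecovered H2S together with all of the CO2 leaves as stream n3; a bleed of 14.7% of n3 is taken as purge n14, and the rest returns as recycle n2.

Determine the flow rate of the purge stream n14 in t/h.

CO2 enters only via n7 and leaves only via the purge: 469.6×0.081 = 0.147×(CO2 in n3), and the separation unit passes all CO2, so CO2 in n5 = CO2 in n3 = 258.76 t/h.
H2S in n5: m_A = 469.6×0.919 + (1−0.147)·(1−0.558)·m_A, so m_A = 431.56/0.6230 = 692.75 t/h.
n3 = (1−0.558)×692.75 + 258.76 = 564.95 t/h.
Purge n14 = 0.147×564.95 = 83.048 t/h.

83.05 t/h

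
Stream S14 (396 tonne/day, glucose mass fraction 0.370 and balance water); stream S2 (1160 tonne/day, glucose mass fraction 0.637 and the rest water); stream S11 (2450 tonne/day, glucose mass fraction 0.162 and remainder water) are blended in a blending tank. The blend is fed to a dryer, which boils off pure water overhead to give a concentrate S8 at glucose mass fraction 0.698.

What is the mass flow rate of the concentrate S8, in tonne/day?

1837 tonne/day

glucose entering = 396×0.370 + 1160×0.637 + 2450×0.162 = 1282.3 tonne/day.
All glucose reports to S8, so S8 = 1282.3/0.698 = 1837.2 tonne/day.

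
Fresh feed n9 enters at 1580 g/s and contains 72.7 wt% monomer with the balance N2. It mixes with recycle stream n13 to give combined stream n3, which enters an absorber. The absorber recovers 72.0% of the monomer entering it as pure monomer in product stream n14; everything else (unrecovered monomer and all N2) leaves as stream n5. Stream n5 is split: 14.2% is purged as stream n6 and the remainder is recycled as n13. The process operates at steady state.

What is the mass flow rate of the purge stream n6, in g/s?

491.5 g/s

N2 enters only via n9 and leaves only via the purge: 1580×0.273 = 0.142×(N2 in n5), and the absorber passes all N2, so N2 in n3 = N2 in n5 = 3037.6 g/s.
monomer in n3: m_A = 1580×0.727 + (1−0.142)·(1−0.720)·m_A, so m_A = 1148.7/0.7598 = 1511.9 g/s.
n5 = (1−0.720)×1511.9 + 3037.6 = 3460.9 g/s.
Purge n6 = 0.142×3460.9 = 491.45 g/s.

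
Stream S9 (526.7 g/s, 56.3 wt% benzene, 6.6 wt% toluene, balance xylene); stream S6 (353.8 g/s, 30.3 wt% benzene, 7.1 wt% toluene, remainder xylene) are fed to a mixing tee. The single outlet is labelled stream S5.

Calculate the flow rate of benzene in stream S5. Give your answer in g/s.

403.7 g/s

benzene out = benzene in = 526.7×0.563 + 353.8×0.303 = 403.73 g/s.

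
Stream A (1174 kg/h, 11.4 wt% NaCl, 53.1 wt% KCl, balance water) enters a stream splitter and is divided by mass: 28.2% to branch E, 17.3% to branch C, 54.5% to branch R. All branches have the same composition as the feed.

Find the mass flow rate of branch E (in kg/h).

Branch E flow = 0.282×1174 = 331.07 kg/h.

331.1 kg/h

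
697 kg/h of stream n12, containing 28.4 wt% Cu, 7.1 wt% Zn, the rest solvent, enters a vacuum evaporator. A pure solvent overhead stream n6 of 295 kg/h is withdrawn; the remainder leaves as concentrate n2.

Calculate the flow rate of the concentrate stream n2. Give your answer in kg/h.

402 kg/h

Concentrate = 697 − 295 = 402 kg/h.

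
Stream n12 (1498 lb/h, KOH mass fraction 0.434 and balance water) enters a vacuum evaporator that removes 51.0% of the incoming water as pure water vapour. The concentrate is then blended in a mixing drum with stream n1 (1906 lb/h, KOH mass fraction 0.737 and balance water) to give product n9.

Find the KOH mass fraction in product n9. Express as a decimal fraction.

Vapour removed = 0.510×0.566×1498 = 432.41 lb/h; concentrate = 1065.6 lb/h.
KOH reaching the mixer = 650.13 (from concentrate) + 1906×0.737 = 2054.9 lb/h.
Product flow = 1065.6 + 1906 = 2971.6 lb/h; KOH fraction = 0.692.

0.692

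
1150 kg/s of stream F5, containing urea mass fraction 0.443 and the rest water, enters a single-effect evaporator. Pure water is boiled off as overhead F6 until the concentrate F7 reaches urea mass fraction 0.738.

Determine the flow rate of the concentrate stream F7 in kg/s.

urea is conserved: 1150×0.443 = 509.45 kg/s all reports to the concentrate.
Concentrate = 509.45/(target fraction) = 690.31 kg/s.

690.3 kg/s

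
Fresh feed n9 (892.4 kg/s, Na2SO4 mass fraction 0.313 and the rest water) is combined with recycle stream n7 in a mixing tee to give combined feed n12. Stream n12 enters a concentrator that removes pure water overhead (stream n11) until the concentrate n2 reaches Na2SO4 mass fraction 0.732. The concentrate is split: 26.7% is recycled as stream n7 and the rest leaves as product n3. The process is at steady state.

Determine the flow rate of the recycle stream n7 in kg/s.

Overall Na2SO4 balance (none leaves overhead): Na2SO4 in fresh feed = Na2SO4 in product, i.e. 892.4×0.313 = (1−0.267)·n2·0.732.
n2 = 279.32/(0.732×0.733) = 520.58 kg/s.
Recycle n7 = 0.267×520.58 = 139 kg/s.

139 kg/s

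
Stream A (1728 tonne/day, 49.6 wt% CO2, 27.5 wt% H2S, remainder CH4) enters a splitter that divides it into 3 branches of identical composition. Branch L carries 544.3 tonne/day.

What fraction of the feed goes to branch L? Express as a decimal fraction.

0.315

Fraction to L = 544.3/1728 = 0.3150.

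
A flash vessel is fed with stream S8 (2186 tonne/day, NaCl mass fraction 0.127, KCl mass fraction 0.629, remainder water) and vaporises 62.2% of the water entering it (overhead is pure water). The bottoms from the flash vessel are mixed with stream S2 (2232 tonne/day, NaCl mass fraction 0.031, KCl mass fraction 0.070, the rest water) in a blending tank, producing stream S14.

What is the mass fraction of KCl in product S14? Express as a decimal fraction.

Vapour removed = 0.622×0.244×2186 = 331.76 tonne/day; concentrate = 1854.2 tonne/day.
KCl reaching the mixer = 1375 (from concentrate) + 2232×0.070 = 1531.2 tonne/day.
Product flow = 1854.2 + 2232 = 4086.2 tonne/day; KCl fraction = 0.375.

0.375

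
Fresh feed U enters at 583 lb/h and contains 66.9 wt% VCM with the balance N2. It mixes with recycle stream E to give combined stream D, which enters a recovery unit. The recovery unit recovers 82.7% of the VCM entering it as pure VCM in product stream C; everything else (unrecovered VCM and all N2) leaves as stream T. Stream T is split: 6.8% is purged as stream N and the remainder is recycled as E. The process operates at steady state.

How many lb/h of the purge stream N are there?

198.4 lb/h

N2 enters only via U and leaves only via the purge: 583×0.331 = 0.068×(N2 in T), and the recovery unit passes all N2, so N2 in D = N2 in T = 2837.8 lb/h.
VCM in D: m_A = 583×0.669 + (1−0.068)·(1−0.827)·m_A, so m_A = 390.03/0.8388 = 465 lb/h.
T = (1−0.827)×465 + 2837.8 = 2918.3 lb/h.
Purge N = 0.068×2918.3 = 198.44 lb/h.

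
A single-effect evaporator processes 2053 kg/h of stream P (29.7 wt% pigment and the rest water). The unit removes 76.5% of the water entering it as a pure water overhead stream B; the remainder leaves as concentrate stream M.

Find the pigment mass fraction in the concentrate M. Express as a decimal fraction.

pigment is not removed: 2053×0.297 = 609.74 kg/h of pigment enters M.
water entering = 2053×0.703 = 1443.3 kg/h; overhead removed = 0.765×1443.3 = 1104.1 kg/h.
Concentrate = 2053 − 1104.1 = 948.91 kg/h.
Mass fraction = 609.74/948.91 = 0.643.

0.643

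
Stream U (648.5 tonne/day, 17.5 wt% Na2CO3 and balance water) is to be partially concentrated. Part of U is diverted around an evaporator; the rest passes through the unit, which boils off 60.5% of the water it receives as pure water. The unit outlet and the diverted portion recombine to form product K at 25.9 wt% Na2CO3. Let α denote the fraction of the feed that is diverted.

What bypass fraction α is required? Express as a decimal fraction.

0.350

All 648.5×0.175 = 113.49 tonne/day of Na2CO3 reaches K, so K = 113.49/0.259 = 438.18 tonne/day and vapour = 210.32 tonne/day.
The evaporator receives (1−α)·648.5 of feed at 0.825 water and removes 0.605 of that water:
0.605×0.825×(1−α)×648.5 = 210.32
(1−α) = 210.32/323.68 = 0.6498;  α = 0.3502.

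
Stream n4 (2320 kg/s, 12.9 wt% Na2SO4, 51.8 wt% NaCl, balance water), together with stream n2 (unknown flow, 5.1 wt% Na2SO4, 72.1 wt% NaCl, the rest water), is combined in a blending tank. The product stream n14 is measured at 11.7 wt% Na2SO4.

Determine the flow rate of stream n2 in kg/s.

Let n2 be the unknown flow. Total out = 2320 + n2.
Na2SO4 balance: 299.28 + 0.051·n2 = 0.117·(2320 + n2)
(0.051 − 0.117)·n2 = 0.117×2320 − 299.28 = -27.84
n2 = -27.84 / -0.066 = 421.82 kg/s

421.8 kg/s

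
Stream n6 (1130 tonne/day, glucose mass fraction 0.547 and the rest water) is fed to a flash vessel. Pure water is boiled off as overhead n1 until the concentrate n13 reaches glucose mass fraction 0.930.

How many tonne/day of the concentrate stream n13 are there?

664.6 tonne/day

glucose is conserved: 1130×0.547 = 618.11 tonne/day all reports to the concentrate.
Concentrate = 618.11/(target fraction) = 664.63 tonne/day.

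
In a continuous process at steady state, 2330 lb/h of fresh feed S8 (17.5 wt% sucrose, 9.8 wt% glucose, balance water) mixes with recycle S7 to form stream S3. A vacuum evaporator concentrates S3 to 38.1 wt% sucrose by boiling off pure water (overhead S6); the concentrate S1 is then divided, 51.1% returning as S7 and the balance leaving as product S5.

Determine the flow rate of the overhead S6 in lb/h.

1260 lb/h

Overall sucrose balance (none leaves overhead): sucrose in fresh feed = sucrose in product, i.e. 2330×0.175 = (1−0.511)·S1·0.381.
S1 = 407.75/(0.381×0.489) = 2188.6 lb/h.
Recycle S7 = 0.511×2188.6 = 1118.4 lb/h.
Combined feed S3 = 2330 + 1118.4 = 3448.4 lb/h.
Overhead S6 = S3 − S1 = 3448.4 − 2188.6 = 1259.8 lb/h.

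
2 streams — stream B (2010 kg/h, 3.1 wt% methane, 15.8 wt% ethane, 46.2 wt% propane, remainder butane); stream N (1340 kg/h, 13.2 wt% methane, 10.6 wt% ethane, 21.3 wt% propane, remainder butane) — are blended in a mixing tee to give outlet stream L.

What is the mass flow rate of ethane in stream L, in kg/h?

ethane out = ethane in = 2010×0.158 + 1340×0.106 = 459.62 kg/h.

459.6 kg/h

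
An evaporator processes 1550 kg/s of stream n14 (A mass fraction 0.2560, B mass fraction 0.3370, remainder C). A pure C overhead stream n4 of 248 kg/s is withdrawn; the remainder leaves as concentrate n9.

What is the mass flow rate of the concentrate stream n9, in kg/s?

1302 kg/s

Concentrate = 1550 − 248 = 1302 kg/s.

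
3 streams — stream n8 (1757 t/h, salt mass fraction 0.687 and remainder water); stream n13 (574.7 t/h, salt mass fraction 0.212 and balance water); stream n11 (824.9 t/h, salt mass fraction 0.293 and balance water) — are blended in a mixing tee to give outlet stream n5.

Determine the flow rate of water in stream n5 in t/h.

1586 t/h

water out = water in = 1757×0.313 + 574.7×0.788 + 824.9×0.707 = 1586 t/h.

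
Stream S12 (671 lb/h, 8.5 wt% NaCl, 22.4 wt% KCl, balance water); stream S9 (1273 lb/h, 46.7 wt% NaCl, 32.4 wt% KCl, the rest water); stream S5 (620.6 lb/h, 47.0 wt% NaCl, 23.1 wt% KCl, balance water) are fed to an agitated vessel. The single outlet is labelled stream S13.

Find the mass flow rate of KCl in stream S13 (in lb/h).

706.1 lb/h

KCl out = KCl in = 671×0.224 + 1273×0.324 + 620.6×0.231 = 706.11 lb/h.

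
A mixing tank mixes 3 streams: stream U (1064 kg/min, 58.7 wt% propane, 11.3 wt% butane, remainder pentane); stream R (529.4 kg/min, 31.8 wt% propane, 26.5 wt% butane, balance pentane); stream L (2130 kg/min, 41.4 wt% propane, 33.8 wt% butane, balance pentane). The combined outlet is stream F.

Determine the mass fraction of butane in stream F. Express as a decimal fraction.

Total flow out = 1064 + 529.4 + 2130 = 3723.4 kg/min.
butane in = 1064×0.113 + 529.4×0.265 + 2130×0.338 = 980.46 kg/min.
butane mass fraction in F = 980.46/3723.4 = 0.263.

0.263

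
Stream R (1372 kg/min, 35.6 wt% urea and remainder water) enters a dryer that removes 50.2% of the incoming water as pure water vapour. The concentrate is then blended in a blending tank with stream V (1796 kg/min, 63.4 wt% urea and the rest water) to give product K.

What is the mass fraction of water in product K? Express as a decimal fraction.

Vapour removed = 0.502×0.644×1372 = 443.55 kg/min; concentrate = 928.45 kg/min.
water reaching the mixer = 440.02 (from concentrate) + 1796×0.366 = 1097.4 kg/min.
Product flow = 928.45 + 1796 = 2724.4 kg/min; water fraction = 0.4028.

0.4028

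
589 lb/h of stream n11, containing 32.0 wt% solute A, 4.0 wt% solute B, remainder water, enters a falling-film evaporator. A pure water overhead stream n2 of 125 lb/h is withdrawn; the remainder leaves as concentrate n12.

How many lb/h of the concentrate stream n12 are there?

Concentrate = 589 − 125 = 464 lb/h.

464 lb/h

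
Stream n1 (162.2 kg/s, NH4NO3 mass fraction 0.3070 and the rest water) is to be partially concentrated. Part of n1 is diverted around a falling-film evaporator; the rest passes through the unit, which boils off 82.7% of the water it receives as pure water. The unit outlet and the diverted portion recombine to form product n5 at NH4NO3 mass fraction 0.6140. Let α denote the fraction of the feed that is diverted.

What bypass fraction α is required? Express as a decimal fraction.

0.128

All 162.2×0.307 = 49.795 kg/s of NH4NO3 reaches n5, so n5 = 49.795/0.614 = 81.1 kg/s and vapour = 81.1 kg/s.
The evaporator receives (1−α)·162.2 of feed at 0.693 water and removes 0.827 of that water:
0.827×0.693×(1−α)×162.2 = 81.1
(1−α) = 81.1/92.959 = 0.8724;  α = 0.1276.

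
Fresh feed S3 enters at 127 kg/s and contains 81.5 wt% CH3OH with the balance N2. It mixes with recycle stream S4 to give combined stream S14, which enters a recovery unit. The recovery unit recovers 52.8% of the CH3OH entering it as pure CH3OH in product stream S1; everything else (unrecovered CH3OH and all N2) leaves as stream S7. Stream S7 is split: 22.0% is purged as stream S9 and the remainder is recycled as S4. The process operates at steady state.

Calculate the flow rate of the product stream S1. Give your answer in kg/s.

86.49 kg/s

CH3OH in S14: m_A = 127×0.815 + (1−0.220)·(1−0.528)·m_A, so m_A = 103.5/0.6318 = 163.82 kg/s.
Product S1 = 0.528×163.82 = 86.494 kg/s.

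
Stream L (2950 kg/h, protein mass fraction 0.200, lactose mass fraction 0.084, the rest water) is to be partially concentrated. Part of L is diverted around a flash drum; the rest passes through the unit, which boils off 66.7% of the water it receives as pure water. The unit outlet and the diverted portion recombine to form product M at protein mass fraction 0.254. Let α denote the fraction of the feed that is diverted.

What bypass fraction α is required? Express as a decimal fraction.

0.555

All 2950×0.200 = 590 kg/h of protein reaches M, so M = 590/0.254 = 2322.8 kg/h and vapour = 627.17 kg/h.
The evaporator receives (1−α)·2950 of feed at 0.716 water and removes 0.667 of that water:
0.667×0.716×(1−α)×2950 = 627.17
(1−α) = 627.17/1408.8 = 0.4452;  α = 0.5548.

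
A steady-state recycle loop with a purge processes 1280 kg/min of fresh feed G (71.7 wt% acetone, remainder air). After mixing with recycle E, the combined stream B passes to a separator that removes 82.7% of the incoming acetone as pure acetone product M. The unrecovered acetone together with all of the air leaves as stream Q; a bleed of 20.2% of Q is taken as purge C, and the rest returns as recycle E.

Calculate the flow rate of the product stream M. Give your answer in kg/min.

880.6 kg/min

acetone in B: m_A = 1280×0.717 + (1−0.202)·(1−0.827)·m_A, so m_A = 917.76/0.8619 = 1064.8 kg/min.
Product M = 0.827×1064.8 = 880.55 kg/min.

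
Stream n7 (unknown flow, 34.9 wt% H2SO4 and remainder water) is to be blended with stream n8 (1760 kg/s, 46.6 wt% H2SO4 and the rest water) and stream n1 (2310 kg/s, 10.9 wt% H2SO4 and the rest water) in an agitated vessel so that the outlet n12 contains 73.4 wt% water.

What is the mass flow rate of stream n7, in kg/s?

128.6 kg/s

Let n7 be the unknown flow. Total out = 4070 + n7.
water balance: 2998.1 + 0.651·n7 = 0.734·(4070 + n7)
(0.651 − 0.734)·n7 = 0.734×4070 − 2998.1 = -10.67
n7 = -10.67 / -0.083 = 128.55 kg/s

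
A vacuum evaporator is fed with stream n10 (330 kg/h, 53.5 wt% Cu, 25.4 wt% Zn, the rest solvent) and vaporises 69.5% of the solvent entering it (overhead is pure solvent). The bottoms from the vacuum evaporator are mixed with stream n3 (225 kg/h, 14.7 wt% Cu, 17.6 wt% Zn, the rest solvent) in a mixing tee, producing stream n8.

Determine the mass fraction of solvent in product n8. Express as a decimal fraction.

Vapour removed = 0.695×0.211×330 = 48.393 kg/h; concentrate = 281.61 kg/h.
solvent reaching the mixer = 21.237 (from concentrate) + 225×0.677 = 173.56 kg/h.
Product flow = 281.61 + 225 = 506.61 kg/h; solvent fraction = 0.343.

0.343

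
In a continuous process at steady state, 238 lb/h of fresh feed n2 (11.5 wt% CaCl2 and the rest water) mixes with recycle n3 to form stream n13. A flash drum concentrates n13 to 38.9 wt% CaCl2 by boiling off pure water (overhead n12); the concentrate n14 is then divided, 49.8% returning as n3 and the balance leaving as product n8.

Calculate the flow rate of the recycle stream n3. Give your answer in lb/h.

69.8 lb/h

Overall CaCl2 balance (none leaves overhead): CaCl2 in fresh feed = CaCl2 in product, i.e. 238×0.115 = (1−0.498)·n14·0.389.
n14 = 27.37/(0.389×0.502) = 140.16 lb/h.
Recycle n3 = 0.498×140.16 = 69.799 lb/h.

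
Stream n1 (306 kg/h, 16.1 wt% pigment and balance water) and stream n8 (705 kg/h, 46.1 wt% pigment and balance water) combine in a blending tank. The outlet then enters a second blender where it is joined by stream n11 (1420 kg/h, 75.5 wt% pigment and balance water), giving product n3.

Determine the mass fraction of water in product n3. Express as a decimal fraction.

0.4050

Overall, product flow = 2431 kg/h.
water in = 306×0.839 + 705×0.539 + 1420×0.245 = 984.63 kg/h.
water fraction in n3 = 0.4050.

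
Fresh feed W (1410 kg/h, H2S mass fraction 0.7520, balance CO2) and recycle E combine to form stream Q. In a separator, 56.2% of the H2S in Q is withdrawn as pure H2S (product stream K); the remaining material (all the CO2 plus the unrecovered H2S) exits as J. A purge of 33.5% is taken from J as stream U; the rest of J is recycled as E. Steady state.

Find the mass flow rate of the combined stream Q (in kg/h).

CO2 enters only via W and leaves only via the purge: 1410×0.248 = 0.335×(CO2 in J), and the separator passes all CO2, so CO2 in Q = CO2 in J = 1043.8 kg/h.
H2S in Q: m_A = 1410×0.752 + (1−0.335)·(1−0.562)·m_A, so m_A = 1060.3/0.7087 = 1496.1 kg/h.
Q = 1496.1 + 1043.8 = 2539.9 kg/h.

2540 kg/h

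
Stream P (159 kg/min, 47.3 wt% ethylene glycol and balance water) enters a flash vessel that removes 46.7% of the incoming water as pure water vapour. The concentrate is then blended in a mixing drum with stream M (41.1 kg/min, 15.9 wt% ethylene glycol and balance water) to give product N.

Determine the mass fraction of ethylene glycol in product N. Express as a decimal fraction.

Vapour removed = 0.467×0.527×159 = 39.131 kg/min; concentrate = 119.87 kg/min.
ethylene glycol reaching the mixer = 75.207 (from concentrate) + 41.1×0.159 = 81.742 kg/min.
Product flow = 119.87 + 41.1 = 160.97 kg/min; ethylene glycol fraction = 0.508.

0.508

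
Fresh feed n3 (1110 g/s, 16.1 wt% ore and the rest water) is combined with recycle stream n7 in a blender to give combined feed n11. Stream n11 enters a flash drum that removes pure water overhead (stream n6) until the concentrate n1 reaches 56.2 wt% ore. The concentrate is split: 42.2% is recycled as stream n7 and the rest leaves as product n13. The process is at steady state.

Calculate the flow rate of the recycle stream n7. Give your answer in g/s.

Overall ore balance (none leaves overhead): ore in fresh feed = ore in product, i.e. 1110×0.161 = (1−0.422)·n1·0.562.
n1 = 178.71/(0.562×0.578) = 550.15 g/s.
Recycle n7 = 0.422×550.15 = 232.17 g/s.

232.2 g/s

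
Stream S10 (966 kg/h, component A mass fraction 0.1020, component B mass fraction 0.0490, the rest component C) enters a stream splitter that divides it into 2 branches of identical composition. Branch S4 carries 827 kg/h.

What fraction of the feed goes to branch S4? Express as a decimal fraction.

Fraction to S4 = 827/966 = 0.8561.

0.856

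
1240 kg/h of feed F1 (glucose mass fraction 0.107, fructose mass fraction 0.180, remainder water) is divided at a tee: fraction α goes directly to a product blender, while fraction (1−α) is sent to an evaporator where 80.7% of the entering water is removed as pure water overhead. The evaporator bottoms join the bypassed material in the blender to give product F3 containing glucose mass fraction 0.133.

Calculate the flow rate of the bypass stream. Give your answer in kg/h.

All 1240×0.107 = 132.68 kg/h of glucose reaches F3, so F3 = 132.68/0.133 = 997.59 kg/h and vapour = 242.41 kg/h.
The evaporator receives (1−α)·1240 of feed at 0.713 water and removes 0.807 of that water:
0.807×0.713×(1−α)×1240 = 242.41
(1−α) = 242.41/713.48 = 0.3397;  α = 0.6603.
Bypass flow = 0.6603×1240 = 818.71 kg/h.

818.7 kg/h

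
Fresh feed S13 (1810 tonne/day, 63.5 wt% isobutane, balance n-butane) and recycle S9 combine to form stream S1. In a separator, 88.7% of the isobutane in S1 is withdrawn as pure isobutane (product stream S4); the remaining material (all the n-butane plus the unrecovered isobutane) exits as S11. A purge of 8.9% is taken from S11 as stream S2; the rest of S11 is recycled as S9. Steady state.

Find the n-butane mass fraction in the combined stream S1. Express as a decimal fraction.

n-butane enters only via S13 and leaves only via the purge: 1810×0.365 = 0.089×(n-butane in S11), and the separator passes all n-butane, so n-butane in S1 = n-butane in S11 = 7423 tonne/day.
isobutane in S1: m_A = 1810×0.635 + (1−0.089)·(1−0.887)·m_A, so m_A = 1149.3/0.8971 = 1281.2 tonne/day.
S1 = 1281.2 + 7423 = 8704.3 tonne/day.
n-butane fraction in S1 = 7423/8704.3 = 0.853.

0.853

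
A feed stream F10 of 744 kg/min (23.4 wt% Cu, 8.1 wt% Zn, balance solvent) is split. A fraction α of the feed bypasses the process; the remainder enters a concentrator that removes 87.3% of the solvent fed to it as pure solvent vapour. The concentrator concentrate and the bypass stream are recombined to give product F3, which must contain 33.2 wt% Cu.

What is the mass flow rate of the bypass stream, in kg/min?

376.8 kg/min

All 744×0.234 = 174.1 kg/min of Cu reaches F3, so F3 = 174.1/0.332 = 524.39 kg/min and vapour = 219.61 kg/min.
The evaporator receives (1−α)·744 of feed at 0.685 solvent and removes 0.873 of that solvent:
0.873×0.685×(1−α)×744 = 219.61
(1−α) = 219.61/444.92 = 0.4936;  α = 0.5064.
Bypass flow = 0.5064×744 = 376.75 kg/min.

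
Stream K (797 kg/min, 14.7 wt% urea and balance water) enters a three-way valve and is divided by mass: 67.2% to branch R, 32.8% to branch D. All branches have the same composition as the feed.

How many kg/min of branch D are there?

261.4 kg/min

Branch D flow = 0.328×797 = 261.42 kg/min.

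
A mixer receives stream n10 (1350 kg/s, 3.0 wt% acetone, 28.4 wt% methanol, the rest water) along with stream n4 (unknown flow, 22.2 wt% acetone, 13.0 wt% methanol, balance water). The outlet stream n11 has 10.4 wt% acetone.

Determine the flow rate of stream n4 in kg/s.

846.6 kg/s

Let n4 be the unknown flow. Total out = 1350 + n4.
acetone balance: 40.5 + 0.222·n4 = 0.104·(1350 + n4)
(0.222 − 0.104)·n4 = 0.104×1350 − 40.5 = 99.9
n4 = 99.9 / 0.118 = 846.61 kg/s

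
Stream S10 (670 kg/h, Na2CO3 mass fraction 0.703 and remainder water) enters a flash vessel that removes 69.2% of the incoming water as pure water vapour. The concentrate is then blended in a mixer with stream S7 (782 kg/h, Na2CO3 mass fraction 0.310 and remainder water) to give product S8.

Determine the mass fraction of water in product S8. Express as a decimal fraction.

0.457

Vapour removed = 0.692×0.297×670 = 137.7 kg/h; concentrate = 532.3 kg/h.
water reaching the mixer = 61.289 (from concentrate) + 782×0.690 = 600.87 kg/h.
Product flow = 532.3 + 782 = 1314.3 kg/h; water fraction = 0.457.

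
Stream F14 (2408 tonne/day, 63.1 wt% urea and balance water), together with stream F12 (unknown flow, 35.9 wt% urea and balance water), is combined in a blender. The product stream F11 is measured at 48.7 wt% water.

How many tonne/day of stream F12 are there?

1845 tonne/day

Let F12 be the unknown flow. Total out = 2408 + F12.
water balance: 888.55 + 0.641·F12 = 0.487·(2408 + F12)
(0.641 − 0.487)·F12 = 0.487×2408 − 888.55 = 284.14
F12 = 284.14 / 0.154 = 1845.1 tonne/day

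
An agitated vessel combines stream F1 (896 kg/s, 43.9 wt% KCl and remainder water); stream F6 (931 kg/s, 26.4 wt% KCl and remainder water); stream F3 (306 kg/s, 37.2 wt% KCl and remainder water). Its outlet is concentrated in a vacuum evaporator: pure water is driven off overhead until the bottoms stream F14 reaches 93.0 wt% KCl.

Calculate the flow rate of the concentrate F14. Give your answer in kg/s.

KCl entering = 896×0.439 + 931×0.264 + 306×0.372 = 752.96 kg/s.
All KCl reports to F14, so F14 = 752.96/0.930 = 809.63 kg/s.

809.6 kg/s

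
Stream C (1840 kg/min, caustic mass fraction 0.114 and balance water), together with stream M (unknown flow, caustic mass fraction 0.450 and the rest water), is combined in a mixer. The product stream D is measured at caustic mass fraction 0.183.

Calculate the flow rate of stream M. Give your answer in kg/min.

Let M be the unknown flow. Total out = 1840 + M.
caustic balance: 209.76 + 0.450·M = 0.183·(1840 + M)
(0.450 − 0.183)·M = 0.183×1840 − 209.76 = 126.96
M = 126.96 / 0.267 = 475.51 kg/min

475.5 kg/min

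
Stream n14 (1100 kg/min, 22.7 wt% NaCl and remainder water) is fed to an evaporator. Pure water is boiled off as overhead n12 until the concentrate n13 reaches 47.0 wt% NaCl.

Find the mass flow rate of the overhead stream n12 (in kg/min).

NaCl is conserved: 1100×0.227 = 249.7 kg/min all reports to the concentrate.
Concentrate = 249.7/(target fraction) = 531.28 kg/min.
Overhead = 1100 − 531.28 = 568.72 kg/min.

568.7 kg/min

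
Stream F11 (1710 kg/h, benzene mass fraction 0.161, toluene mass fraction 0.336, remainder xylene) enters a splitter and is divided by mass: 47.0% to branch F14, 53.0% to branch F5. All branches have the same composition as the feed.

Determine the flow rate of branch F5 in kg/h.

Branch F5 flow = 0.530×1710 = 906.3 kg/h.

906.3 kg/h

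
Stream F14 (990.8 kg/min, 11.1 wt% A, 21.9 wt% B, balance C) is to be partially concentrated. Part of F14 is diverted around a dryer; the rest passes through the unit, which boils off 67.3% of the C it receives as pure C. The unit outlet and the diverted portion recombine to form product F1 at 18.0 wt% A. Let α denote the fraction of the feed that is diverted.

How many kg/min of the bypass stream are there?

148.5 kg/min

All 990.8×0.111 = 109.98 kg/min of A reaches F1, so F1 = 109.98/0.180 = 610.99 kg/min and vapour = 379.81 kg/min.
The evaporator receives (1−α)·990.8 of feed at 0.670 C and removes 0.673 of that C:
0.673×0.670×(1−α)×990.8 = 379.81
(1−α) = 379.81/446.76 = 0.8501;  α = 0.1499.
Bypass flow = 0.1499×990.8 = 148.49 kg/min.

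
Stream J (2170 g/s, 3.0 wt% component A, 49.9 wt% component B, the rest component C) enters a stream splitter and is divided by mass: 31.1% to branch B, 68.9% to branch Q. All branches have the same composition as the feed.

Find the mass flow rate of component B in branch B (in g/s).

336.8 g/s

Branch B total = 0.311×2170 = 674.87 g/s.
component B in B = 0.499×674.87 = 336.76 g/s.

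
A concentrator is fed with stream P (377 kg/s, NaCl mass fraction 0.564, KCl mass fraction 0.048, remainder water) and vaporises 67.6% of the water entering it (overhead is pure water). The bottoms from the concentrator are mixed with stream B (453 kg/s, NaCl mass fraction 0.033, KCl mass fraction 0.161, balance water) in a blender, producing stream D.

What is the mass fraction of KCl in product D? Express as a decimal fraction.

Vapour removed = 0.676×0.388×377 = 98.883 kg/s; concentrate = 278.12 kg/s.
KCl reaching the mixer = 18.096 (from concentrate) + 453×0.161 = 91.029 kg/s.
Product flow = 278.12 + 453 = 731.12 kg/s; KCl fraction = 0.125.

0.125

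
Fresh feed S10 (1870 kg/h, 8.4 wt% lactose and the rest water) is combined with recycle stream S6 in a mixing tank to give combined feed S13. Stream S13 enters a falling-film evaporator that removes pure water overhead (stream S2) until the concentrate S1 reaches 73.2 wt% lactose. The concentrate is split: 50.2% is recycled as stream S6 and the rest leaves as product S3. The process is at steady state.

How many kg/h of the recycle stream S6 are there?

Overall lactose balance (none leaves overhead): lactose in fresh feed = lactose in product, i.e. 1870×0.084 = (1−0.502)·S1·0.732.
S1 = 157.08/(0.732×0.498) = 430.9 kg/h.
Recycle S6 = 0.502×430.9 = 216.31 kg/h.

216.3 kg/h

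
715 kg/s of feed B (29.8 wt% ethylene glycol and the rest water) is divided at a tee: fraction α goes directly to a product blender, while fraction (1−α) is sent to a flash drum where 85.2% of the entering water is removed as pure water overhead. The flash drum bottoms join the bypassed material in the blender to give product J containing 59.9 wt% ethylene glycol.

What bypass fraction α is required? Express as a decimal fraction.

0.160

All 715×0.298 = 213.07 kg/s of ethylene glycol reaches J, so J = 213.07/0.599 = 355.71 kg/s and vapour = 359.29 kg/s.
The evaporator receives (1−α)·715 of feed at 0.702 water and removes 0.852 of that water:
0.852×0.702×(1−α)×715 = 359.29
(1−α) = 359.29/427.64 = 0.8402;  α = 0.1598.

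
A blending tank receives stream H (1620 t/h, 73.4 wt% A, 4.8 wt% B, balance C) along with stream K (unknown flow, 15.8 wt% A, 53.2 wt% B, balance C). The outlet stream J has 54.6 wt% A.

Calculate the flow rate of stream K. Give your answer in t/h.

784.9 t/h

Let K be the unknown flow. Total out = 1620 + K.
A balance: 1189.1 + 0.158·K = 0.546·(1620 + K)
(0.158 − 0.546)·K = 0.546×1620 − 1189.1 = -304.56
K = -304.56 / -0.388 = 784.95 t/h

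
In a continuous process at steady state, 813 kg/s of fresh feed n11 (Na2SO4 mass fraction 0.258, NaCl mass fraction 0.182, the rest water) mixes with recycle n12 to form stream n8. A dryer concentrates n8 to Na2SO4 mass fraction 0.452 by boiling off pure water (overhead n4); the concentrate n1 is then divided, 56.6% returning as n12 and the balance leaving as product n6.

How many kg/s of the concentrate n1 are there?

1069 kg/s

Overall Na2SO4 balance (none leaves overhead): Na2SO4 in fresh feed = Na2SO4 in product, i.e. 813×0.258 = (1−0.566)·n1·0.452.
n1 = 209.75/(0.452×0.434) = 1069.3 kg/s.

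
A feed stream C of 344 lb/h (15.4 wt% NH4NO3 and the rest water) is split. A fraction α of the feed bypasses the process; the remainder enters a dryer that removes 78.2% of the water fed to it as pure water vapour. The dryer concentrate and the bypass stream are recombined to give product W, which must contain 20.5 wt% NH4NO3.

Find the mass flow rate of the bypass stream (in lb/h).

All 344×0.154 = 52.976 lb/h of NH4NO3 reaches W, so W = 52.976/0.205 = 258.42 lb/h and vapour = 85.58 lb/h.
The evaporator receives (1−α)·344 of feed at 0.846 water and removes 0.782 of that water:
0.782×0.846×(1−α)×344 = 85.58
(1−α) = 85.58/227.58 = 0.3760;  α = 0.6240.
Bypass flow = 0.6240×344 = 214.64 lb/h.

214.6 lb/h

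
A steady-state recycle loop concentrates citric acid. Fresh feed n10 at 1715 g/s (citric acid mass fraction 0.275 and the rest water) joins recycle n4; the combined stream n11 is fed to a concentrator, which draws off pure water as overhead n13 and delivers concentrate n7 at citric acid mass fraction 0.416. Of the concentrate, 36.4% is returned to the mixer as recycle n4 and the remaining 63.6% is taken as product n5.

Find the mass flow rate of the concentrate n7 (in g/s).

1783 g/s

Overall citric acid balance (none leaves overhead): citric acid in fresh feed = citric acid in product, i.e. 1715×0.275 = (1−0.364)·n7·0.416.
n7 = 471.63/(0.416×0.636) = 1782.6 g/s.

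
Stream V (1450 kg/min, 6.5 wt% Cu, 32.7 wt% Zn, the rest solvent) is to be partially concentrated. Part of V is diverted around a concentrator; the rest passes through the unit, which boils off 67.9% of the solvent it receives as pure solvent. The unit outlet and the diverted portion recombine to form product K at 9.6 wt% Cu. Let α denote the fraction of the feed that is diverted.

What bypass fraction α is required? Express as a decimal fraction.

All 1450×0.065 = 94.25 kg/min of Cu reaches K, so K = 94.25/0.096 = 981.77 kg/min and vapour = 468.23 kg/min.
The evaporator receives (1−α)·1450 of feed at 0.608 solvent and removes 0.679 of that solvent:
0.679×0.608×(1−α)×1450 = 468.23
(1−α) = 468.23/598.61 = 0.7822;  α = 0.2178.

0.218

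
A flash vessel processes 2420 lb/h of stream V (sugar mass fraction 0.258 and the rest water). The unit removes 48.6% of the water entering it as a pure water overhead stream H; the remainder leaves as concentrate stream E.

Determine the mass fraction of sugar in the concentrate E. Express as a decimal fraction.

0.404

sugar is not removed: 2420×0.258 = 624.36 lb/h of sugar enters E.
water entering = 2420×0.742 = 1795.6 lb/h; overhead removed = 0.486×1795.6 = 872.68 lb/h.
Concentrate = 2420 − 872.68 = 1547.3 lb/h.
Mass fraction = 624.36/1547.3 = 0.404.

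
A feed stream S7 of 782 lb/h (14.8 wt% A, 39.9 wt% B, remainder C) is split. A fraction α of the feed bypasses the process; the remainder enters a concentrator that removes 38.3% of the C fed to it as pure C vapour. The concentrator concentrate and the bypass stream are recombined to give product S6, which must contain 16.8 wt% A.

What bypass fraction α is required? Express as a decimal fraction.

All 782×0.148 = 115.74 lb/h of A reaches S6, so S6 = 115.74/0.168 = 688.9 lb/h and vapour = 93.095 lb/h.
The evaporator receives (1−α)·782 of feed at 0.453 C and removes 0.383 of that C:
0.383×0.453×(1−α)×782 = 93.095
(1−α) = 93.095/135.68 = 0.6862;  α = 0.3138.

0.314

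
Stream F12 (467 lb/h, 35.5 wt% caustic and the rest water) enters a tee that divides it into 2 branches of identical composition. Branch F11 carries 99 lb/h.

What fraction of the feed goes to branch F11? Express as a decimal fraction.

0.212

Fraction to F11 = 99/467 = 0.2120.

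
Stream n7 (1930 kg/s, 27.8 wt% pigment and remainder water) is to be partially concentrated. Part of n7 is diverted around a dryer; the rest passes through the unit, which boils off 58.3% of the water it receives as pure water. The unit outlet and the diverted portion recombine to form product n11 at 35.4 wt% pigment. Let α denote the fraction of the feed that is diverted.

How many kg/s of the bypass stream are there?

All 1930×0.278 = 536.54 kg/s of pigment reaches n11, so n11 = 536.54/0.354 = 1515.6 kg/s and vapour = 414.35 kg/s.
The evaporator receives (1−α)·1930 of feed at 0.722 water and removes 0.583 of that water:
0.583×0.722×(1−α)×1930 = 414.35
(1−α) = 414.35/812.39 = 0.5100;  α = 0.4900.
Bypass flow = 0.4900×1930 = 945.62 kg/s.

945.6 kg/s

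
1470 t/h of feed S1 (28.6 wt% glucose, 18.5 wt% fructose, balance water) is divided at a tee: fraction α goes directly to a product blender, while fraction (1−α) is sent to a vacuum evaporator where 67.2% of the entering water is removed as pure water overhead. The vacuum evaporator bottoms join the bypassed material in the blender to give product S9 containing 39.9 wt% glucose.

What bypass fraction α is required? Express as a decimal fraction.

0.203

All 1470×0.286 = 420.42 t/h of glucose reaches S9, so S9 = 420.42/0.399 = 1053.7 t/h and vapour = 416.32 t/h.
The evaporator receives (1−α)·1470 of feed at 0.529 water and removes 0.672 of that water:
0.672×0.529×(1−α)×1470 = 416.32
(1−α) = 416.32/522.57 = 0.7967;  α = 0.2033.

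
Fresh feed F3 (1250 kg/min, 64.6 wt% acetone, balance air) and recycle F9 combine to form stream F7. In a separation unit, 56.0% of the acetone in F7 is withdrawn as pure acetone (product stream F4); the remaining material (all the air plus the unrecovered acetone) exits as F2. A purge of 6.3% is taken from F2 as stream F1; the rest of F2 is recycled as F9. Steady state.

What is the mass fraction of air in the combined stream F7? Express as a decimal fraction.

air enters only via F3 and leaves only via the purge: 1250×0.354 = 0.063×(air in F2), and the separation unit passes all air, so air in F7 = air in F2 = 7023.8 kg/min.
acetone in F7: m_A = 1250×0.646 + (1−0.063)·(1−0.560)·m_A, so m_A = 807.5/0.5877 = 1374 kg/min.
F7 = 1374 + 7023.8 = 8397.8 kg/min.
air fraction in F7 = 7023.8/8397.8 = 0.8364.

0.8364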